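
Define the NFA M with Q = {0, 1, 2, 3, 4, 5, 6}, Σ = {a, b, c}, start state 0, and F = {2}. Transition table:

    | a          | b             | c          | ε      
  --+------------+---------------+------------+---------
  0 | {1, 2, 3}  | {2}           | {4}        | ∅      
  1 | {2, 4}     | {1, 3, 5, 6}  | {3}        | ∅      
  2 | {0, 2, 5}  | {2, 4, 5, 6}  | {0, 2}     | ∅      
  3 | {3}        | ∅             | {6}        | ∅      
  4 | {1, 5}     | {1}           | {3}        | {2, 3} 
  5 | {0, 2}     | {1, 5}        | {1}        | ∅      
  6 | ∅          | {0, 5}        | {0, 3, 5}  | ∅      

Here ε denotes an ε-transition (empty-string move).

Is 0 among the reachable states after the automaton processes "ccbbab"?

Start in {0}.
Read 'c': 0→{4}; union {4}; ε-closure = {2, 3, 4}.
Read 'c': 2→{0, 2}, 3→{6}, 4→{3}; now {0, 2, 3, 6}.
Read 'b': 0→{2}, 2→{2, 4, 5, 6}, 3→∅, 6→{0, 5}; union {0, 2, 4, 5, 6}; ε-closure = {0, 2, 3, 4, 5, 6}.
Read 'b': 0→{2}, 2→{2, 4, 5, 6}, 3→∅, 4→{1}, 5→{1, 5}, 6→{0, 5}; union {0, 1, 2, 4, 5, 6}; ε-closure = {0, 1, 2, 3, 4, 5, 6}.
Read 'a': 0→{1, 2, 3}, 1→{2, 4}, 2→{0, 2, 5}, 3→{3}, 4→{1, 5}, 5→{0, 2}, 6→∅; now {0, 1, 2, 3, 4, 5}.
Read 'b': 0→{2}, 1→{1, 3, 5, 6}, 2→{2, 4, 5, 6}, 3→∅, 4→{1}, 5→{1, 5}; now {1, 2, 3, 4, 5, 6}.
State 0 is not in {1, 2, 3, 4, 5, 6}.

No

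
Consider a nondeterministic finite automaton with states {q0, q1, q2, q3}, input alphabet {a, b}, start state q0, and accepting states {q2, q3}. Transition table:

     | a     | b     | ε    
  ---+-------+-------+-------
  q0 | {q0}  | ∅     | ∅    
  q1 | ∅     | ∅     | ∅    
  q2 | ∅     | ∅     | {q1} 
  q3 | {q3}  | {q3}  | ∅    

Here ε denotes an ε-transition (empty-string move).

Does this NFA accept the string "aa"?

No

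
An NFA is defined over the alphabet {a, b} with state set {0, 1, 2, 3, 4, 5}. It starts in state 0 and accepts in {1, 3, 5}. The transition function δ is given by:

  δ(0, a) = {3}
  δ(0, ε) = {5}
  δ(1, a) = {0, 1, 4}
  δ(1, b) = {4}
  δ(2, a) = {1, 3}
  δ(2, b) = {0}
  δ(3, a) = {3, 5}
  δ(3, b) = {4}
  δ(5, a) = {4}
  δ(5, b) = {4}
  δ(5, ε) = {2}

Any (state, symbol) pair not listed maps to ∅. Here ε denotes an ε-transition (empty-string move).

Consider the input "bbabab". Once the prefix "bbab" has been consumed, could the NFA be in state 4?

Start: ε-closure({0}) = {0, 2, 5}.
Read 'b': 0→∅, 2→{0}, 5→{4}; union {0, 4}; ε-closure = {0, 2, 4, 5}.
Read 'b': 0→∅, 2→{0}, 4→∅, 5→{4}; union {0, 4}; ε-closure = {0, 2, 4, 5}.
Read 'a': 0→{3}, 2→{1, 3}, 4→∅, 5→{4}; now {1, 3, 4}.
Read 'b': 1→{4}, 3→{4}, 4→∅; now {4}.
State 4 is in {4}.

Yes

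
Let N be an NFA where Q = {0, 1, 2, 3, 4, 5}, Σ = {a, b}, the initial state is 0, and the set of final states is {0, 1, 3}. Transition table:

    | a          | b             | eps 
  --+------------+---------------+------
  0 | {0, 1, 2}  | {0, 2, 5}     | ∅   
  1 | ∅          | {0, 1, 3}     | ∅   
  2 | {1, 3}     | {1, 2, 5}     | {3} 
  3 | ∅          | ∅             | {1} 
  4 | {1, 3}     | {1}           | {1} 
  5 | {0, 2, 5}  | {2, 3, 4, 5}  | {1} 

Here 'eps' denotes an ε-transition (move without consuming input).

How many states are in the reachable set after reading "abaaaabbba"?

5

Start in {0}.
Read 'a': 0→{0, 1, 2}; union {0, 1, 2}; ε-closure = {0, 1, 2, 3}.
Read 'b': 0→{0, 2, 5}, 1→{0, 1, 3}, 2→{1, 2, 5}, 3→∅; now {0, 1, 2, 3, 5}.
Read 'a': 0→{0, 1, 2}, 1→∅, 2→{1, 3}, 3→∅, 5→{0, 2, 5}; now {0, 1, 2, 3, 5}.
Read 'a': 0→{0, 1, 2}, 1→∅, 2→{1, 3}, 3→∅, 5→{0, 2, 5}; now {0, 1, 2, 3, 5}.
Read 'a': 0→{0, 1, 2}, 1→∅, 2→{1, 3}, 3→∅, 5→{0, 2, 5}; now {0, 1, 2, 3, 5}.
Read 'a': 0→{0, 1, 2}, 1→∅, 2→{1, 3}, 3→∅, 5→{0, 2, 5}; now {0, 1, 2, 3, 5}.
Read 'b': 0→{0, 2, 5}, 1→{0, 1, 3}, 2→{1, 2, 5}, 3→∅, 5→{2, 3, 4, 5}; now {0, 1, 2, 3, 4, 5}.
Read 'b': 0→{0, 2, 5}, 1→{0, 1, 3}, 2→{1, 2, 5}, 3→∅, 4→{1}, 5→{2, 3, 4, 5}; now {0, 1, 2, 3, 4, 5}.
Read 'b': 0→{0, 2, 5}, 1→{0, 1, 3}, 2→{1, 2, 5}, 3→∅, 4→{1}, 5→{2, 3, 4, 5}; now {0, 1, 2, 3, 4, 5}.
Read 'a': 0→{0, 1, 2}, 1→∅, 2→{1, 3}, 3→∅, 4→{1, 3}, 5→{0, 2, 5}; now {0, 1, 2, 3, 5}.
That set has 5 states.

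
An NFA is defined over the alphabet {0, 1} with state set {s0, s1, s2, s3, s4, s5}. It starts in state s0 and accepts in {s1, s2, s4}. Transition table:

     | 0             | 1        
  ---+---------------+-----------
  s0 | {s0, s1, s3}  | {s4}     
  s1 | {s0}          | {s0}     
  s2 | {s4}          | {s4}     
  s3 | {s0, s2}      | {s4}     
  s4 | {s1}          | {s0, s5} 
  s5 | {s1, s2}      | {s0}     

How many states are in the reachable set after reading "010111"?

3

Start in {s0}.
Read '0': s0→{s0, s1, s3}; now {s0, s1, s3}.
Read '1': s0→{s4}, s1→{s0}, s3→{s4}; now {s0, s4}.
Read '0': s0→{s0, s1, s3}, s4→{s1}; now {s0, s1, s3}.
Read '1': s0→{s4}, s1→{s0}, s3→{s4}; now {s0, s4}.
Read '1': s0→{s4}, s4→{s0, s5}; now {s0, s4, s5}.
Read '1': s0→{s4}, s4→{s0, s5}, s5→{s0}; now {s0, s4, s5}.
That set has 3 states.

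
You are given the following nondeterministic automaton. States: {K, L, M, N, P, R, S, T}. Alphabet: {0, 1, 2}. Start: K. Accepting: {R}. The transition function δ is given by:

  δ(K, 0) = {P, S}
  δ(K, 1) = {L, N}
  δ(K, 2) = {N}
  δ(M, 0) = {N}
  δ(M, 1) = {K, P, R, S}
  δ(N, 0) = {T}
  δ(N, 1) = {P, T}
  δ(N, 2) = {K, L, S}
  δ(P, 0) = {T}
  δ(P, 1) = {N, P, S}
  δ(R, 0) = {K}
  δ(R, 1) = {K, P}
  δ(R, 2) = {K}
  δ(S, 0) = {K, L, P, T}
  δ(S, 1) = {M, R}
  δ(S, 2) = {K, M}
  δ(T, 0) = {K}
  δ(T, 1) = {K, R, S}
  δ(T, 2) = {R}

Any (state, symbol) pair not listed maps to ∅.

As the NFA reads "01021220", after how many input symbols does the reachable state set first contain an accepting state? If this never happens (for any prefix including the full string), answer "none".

Start in {K}.
Read '0': {K} → {P, S}.
Read '1': {P, S} → {M, N, P, R, S}.
None of the earlier sets intersect F, but {M, N, P, R, S} does.

2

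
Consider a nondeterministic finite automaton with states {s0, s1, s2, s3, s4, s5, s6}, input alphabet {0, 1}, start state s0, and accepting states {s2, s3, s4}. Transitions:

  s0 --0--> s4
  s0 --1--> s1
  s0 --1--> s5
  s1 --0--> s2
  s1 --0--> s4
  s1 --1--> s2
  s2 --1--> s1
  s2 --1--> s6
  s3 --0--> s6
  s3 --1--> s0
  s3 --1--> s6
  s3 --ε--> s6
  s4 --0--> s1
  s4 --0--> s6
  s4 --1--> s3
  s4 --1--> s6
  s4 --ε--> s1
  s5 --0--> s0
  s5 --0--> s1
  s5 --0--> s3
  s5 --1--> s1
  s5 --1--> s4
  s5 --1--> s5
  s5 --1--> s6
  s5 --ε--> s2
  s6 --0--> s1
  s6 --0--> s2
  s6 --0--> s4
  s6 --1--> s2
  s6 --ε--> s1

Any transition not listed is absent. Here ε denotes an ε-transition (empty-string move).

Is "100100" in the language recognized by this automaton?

Yes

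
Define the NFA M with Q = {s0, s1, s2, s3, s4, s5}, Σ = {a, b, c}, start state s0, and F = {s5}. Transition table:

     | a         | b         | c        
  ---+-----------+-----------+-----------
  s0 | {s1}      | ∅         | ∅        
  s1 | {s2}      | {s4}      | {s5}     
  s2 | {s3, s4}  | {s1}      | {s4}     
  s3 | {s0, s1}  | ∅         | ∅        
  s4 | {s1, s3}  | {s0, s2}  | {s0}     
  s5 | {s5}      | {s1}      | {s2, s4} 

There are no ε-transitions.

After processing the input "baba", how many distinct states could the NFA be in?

Start in {s0}.
Read 'b': {s0} → ∅.
The set is empty and remains empty for the remaining 3 symbols.
That set has 0 states.

0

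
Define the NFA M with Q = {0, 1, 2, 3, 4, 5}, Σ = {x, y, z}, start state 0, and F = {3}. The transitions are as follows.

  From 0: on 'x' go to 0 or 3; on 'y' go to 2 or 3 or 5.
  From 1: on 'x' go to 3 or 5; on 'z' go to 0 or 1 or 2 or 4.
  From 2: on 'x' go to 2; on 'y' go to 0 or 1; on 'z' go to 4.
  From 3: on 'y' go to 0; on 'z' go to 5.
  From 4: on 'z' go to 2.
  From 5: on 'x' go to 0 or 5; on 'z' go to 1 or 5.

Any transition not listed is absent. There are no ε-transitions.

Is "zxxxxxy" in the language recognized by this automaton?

Start in {0}.
Read 'z': {0} → ∅.
The set is empty and remains empty for the remaining 6 symbols.
The final set ∅ contains no accepting state.

No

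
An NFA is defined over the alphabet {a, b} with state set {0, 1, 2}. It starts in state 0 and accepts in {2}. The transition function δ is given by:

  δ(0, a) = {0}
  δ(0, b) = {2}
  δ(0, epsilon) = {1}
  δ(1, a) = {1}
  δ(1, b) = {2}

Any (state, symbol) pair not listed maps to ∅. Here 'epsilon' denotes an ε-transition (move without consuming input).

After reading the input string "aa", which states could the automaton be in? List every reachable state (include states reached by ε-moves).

{0, 1}

Start: ε-closure({0}) = {0, 1}.
Read 'a': {0, 1} → {0, 1}.
Read 'a': {0, 1} → {0, 1}.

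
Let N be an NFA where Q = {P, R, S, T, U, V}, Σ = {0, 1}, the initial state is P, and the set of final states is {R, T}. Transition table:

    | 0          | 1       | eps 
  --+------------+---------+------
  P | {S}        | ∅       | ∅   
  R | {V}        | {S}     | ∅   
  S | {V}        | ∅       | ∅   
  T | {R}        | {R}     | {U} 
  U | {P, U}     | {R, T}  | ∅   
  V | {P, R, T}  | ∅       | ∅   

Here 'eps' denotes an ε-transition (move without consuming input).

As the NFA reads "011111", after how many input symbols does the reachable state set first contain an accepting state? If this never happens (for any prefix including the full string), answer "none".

none

Start in {P}.
Read '0': P→{S}; now {S}.
Read '1': S→∅; now ∅.
The set is empty and remains empty for the remaining 4 symbols.
No reachable set along the way intersects F.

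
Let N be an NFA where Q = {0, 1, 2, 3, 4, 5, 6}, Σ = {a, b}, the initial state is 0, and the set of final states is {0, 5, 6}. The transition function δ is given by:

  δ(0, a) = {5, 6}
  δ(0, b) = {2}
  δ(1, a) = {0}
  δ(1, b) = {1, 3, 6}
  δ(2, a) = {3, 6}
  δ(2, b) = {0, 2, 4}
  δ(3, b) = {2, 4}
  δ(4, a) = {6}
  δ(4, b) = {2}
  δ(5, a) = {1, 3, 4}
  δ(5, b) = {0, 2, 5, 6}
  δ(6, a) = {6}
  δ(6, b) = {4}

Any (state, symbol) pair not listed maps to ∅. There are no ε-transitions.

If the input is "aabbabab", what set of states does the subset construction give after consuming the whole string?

{0, 1, 2, 3, 4, 5, 6}

Start in {0}.
Read 'a': {0} → {5, 6}.
Read 'a': {5, 6} → {1, 3, 4, 6}.
Read 'b': {1, 3, 4, 6} → {1, 2, 3, 4, 6}.
Read 'b': {1, 2, 3, 4, 6} → {0, 1, 2, 3, 4, 6}.
Read 'a': {0, 1, 2, 3, 4, 6} → {0, 3, 5, 6}.
Read 'b': {0, 3, 5, 6} → {0, 2, 4, 5, 6}.
Read 'a': {0, 2, 4, 5, 6} → {1, 3, 4, 5, 6}.
Read 'b': {1, 3, 4, 5, 6} → {0, 1, 2, 3, 4, 5, 6}.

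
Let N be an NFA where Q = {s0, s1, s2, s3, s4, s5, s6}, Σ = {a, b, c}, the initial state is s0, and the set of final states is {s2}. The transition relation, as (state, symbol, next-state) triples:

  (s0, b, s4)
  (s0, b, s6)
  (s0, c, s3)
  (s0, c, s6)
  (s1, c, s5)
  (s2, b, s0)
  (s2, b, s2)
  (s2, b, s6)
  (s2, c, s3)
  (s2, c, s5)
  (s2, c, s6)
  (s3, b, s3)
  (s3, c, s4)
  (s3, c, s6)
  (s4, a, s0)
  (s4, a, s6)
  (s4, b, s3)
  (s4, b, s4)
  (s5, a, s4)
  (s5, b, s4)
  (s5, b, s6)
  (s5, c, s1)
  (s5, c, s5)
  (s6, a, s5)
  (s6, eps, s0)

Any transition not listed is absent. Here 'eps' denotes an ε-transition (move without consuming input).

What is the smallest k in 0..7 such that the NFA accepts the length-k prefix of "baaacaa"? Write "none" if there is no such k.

Start in {s0}.
Read 'b': {s0} → {s0, s4, s6}.
Read 'a': {s0, s4, s6} → {s0, s5, s6}.
Read 'a': {s0, s5, s6} → {s4, s5}.
Read 'a': {s4, s5} → {s0, s4, s6}.
Read 'c': {s0, s4, s6} → {s0, s3, s6}.
Read 'a': {s0, s3, s6} → {s5}.
Read 'a': {s5} → {s4}.
No reachable set along the way intersects F.

none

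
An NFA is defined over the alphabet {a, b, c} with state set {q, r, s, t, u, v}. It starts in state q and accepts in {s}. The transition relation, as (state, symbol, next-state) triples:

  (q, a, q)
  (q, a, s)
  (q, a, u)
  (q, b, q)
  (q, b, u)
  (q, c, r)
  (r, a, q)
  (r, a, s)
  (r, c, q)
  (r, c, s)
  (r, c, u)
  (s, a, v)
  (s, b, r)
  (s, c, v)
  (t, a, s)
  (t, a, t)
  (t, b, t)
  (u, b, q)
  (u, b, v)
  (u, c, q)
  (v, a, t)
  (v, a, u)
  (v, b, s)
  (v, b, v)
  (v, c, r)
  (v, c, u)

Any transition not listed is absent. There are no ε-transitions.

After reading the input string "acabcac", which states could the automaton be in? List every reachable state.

{q, r, u, v}

Start in {q}.
Read 'a': {q} → {q, s, u}.
Read 'c': {q, s, u} → {q, r, v}.
Read 'a': {q, r, v} → {q, s, t, u}.
Read 'b': {q, s, t, u} → {q, r, t, u, v}.
Read 'c': {q, r, t, u, v} → {q, r, s, u}.
Read 'a': {q, r, s, u} → {q, s, u, v}.
Read 'c': {q, s, u, v} → {q, r, u, v}.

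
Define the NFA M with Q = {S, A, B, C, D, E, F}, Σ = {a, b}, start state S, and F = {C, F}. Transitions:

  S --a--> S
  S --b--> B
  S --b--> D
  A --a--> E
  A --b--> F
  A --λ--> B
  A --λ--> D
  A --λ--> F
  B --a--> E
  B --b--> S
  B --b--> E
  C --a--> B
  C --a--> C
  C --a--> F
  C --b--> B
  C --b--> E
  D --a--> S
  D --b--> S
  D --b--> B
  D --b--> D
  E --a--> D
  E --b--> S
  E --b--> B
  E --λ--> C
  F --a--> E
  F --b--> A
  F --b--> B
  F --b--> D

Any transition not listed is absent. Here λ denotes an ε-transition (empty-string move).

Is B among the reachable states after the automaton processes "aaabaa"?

Yes

Start in {S}.
Read 'a': {S} → {S}.
Read 'a': {S} → {S}.
Read 'a': {S} → {S}.
Read 'b': {S} → {B, D}.
Read 'a': {B, D} → {S, C, E}.
Read 'a': {S, C, E} → {S, B, C, D, F}.
State B is in {S, B, C, D, F}.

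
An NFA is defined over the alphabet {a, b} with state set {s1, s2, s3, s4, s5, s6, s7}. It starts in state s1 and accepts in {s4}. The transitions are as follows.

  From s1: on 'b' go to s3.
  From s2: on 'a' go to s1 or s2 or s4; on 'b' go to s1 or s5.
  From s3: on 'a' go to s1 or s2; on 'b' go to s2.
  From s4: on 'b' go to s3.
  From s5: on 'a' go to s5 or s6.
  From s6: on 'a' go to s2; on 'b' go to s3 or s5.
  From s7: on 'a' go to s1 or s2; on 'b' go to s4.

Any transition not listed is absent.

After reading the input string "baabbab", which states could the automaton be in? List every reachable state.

{s1, s3, s5}

Start in {s1}.
Read 'b': s1→{s3}; now {s3}.
Read 'a': s3→{s1, s2}; now {s1, s2}.
Read 'a': s1→∅, s2→{s1, s2, s4}; now {s1, s2, s4}.
Read 'b': s1→{s3}, s2→{s1, s5}, s4→{s3}; now {s1, s3, s5}.
Read 'b': s1→{s3}, s3→{s2}, s5→∅; now {s2, s3}.
Read 'a': s2→{s1, s2, s4}, s3→{s1, s2}; now {s1, s2, s4}.
Read 'b': s1→{s3}, s2→{s1, s5}, s4→{s3}; now {s1, s3, s5}.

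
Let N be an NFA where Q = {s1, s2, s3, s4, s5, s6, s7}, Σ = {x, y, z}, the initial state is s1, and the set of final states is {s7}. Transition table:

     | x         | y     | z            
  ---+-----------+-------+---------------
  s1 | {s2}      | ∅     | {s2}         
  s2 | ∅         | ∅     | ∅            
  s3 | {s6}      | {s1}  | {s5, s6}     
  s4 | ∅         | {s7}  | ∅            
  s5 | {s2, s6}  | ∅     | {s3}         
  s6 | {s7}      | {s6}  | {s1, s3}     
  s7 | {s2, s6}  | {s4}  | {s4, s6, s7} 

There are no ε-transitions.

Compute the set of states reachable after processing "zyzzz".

Start in {s1}.
Read 'z': s1→{s2}; now {s2}.
Read 'y': s2→∅; now ∅.
The set is empty and remains empty for the remaining 3 symbols.

∅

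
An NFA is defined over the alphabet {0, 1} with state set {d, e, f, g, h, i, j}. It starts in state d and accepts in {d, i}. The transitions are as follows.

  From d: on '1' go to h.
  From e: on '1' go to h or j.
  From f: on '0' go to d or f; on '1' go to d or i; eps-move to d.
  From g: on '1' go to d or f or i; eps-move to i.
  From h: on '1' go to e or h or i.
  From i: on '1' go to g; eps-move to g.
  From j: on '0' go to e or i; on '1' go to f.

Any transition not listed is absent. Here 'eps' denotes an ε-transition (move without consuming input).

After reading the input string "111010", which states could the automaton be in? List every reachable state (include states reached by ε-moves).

{d, e, f, g, i}

Start in {d}.
Read '1': {d} → {h}.
Read '1': {h} → {e, g, h, i}.
Read '1': {e, g, h, i} → {d, e, f, g, h, i, j}.
Read '0': {d, e, f, g, h, i, j} → {d, e, f, g, i}.
Read '1': {d, e, f, g, i} → {d, f, g, h, i, j}.
Read '0': {d, f, g, h, i, j} → {d, e, f, g, i}.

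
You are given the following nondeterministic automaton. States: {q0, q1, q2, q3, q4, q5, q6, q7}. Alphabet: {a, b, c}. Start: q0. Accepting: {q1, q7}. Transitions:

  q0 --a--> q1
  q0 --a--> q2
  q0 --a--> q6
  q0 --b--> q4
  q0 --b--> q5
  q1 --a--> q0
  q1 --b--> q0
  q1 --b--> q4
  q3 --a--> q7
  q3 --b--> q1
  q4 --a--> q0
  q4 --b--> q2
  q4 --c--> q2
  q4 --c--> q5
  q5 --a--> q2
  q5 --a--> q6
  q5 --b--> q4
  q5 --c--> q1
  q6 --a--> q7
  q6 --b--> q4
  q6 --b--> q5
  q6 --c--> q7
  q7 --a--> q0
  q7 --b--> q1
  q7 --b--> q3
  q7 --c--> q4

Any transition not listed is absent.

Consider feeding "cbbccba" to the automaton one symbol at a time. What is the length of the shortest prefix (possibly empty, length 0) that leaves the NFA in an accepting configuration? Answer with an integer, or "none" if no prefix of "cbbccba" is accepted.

none

Start in {q0}.
Read 'c': {q0} → ∅.
The set is empty and remains empty for the remaining 6 symbols.
No reachable set along the way intersects F.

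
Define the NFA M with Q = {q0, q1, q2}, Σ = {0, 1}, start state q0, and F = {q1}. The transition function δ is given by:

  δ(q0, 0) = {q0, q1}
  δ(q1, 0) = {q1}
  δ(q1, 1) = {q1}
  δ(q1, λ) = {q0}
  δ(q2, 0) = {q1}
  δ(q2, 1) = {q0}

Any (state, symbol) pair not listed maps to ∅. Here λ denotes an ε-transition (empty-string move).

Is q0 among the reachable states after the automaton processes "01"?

Start in {q0}.
Read '0': q0→{q0, q1}; now {q0, q1}.
Read '1': q0→∅, q1→{q1}; union {q1}; ε-closure = {q0, q1}.
State q0 is in {q0, q1}.

Yes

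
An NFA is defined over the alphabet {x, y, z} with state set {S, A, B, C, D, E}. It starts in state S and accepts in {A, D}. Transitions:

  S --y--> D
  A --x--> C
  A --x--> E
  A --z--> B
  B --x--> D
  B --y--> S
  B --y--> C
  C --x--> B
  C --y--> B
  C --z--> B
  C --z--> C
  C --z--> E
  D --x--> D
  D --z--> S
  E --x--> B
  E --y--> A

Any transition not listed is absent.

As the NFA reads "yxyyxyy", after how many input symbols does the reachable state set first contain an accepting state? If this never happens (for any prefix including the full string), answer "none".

Start in {S}.
Read 'y': S→{D}; now {D}.
None of the earlier sets intersect F, but {D} does.

1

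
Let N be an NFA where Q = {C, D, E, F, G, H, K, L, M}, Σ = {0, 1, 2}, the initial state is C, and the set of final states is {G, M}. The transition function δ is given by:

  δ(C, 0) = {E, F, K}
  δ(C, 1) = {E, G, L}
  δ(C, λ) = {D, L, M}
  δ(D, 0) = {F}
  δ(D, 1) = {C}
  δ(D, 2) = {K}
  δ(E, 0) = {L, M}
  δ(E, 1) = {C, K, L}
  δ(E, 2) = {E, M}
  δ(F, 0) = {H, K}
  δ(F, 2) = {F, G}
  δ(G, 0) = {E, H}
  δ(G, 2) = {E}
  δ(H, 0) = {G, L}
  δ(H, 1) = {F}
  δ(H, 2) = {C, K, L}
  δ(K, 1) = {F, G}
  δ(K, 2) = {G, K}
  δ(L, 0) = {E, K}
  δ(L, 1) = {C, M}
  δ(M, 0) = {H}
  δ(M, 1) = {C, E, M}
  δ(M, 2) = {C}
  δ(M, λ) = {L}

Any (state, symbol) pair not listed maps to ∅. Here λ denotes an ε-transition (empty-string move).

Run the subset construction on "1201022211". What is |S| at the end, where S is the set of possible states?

Start: ε-closure({C}) = {C, D, L, M}.
Read '1': C→{E, G, L}, D→{C}, L→{C, M}, M→{C, E, M}; union {C, E, G, L, M}; ε-closure = {C, D, E, G, L, M}.
Read '2': C→∅, D→{K}, E→{E, M}, G→{E}, L→∅, M→{C}; union {C, E, K, M}; ε-closure = {C, D, E, K, L, M}.
Read '0': C→{E, F, K}, D→{F}, E→{L, M}, K→∅, L→{E, K}, M→{H}; now {E, F, H, K, L, M}.
Read '1': E→{C, K, L}, F→∅, H→{F}, K→{F, G}, L→{C, M}, M→{C, E, M}; union {C, E, F, G, K, L, M}; ε-closure = {C, D, E, F, G, K, L, M}.
Read '0': C→{E, F, K}, D→{F}, E→{L, M}, F→{H, K}, G→{E, H}, K→∅, L→{E, K}, M→{H}; now {E, F, H, K, L, M}.
Read '2': E→{E, M}, F→{F, G}, H→{C, K, L}, K→{G, K}, L→∅, M→{C}; union {C, E, F, G, K, L, M}; ε-closure = {C, D, E, F, G, K, L, M}.
Read '2': C→∅, D→{K}, E→{E, M}, F→{F, G}, G→{E}, K→{G, K}, L→∅, M→{C}; union {C, E, F, G, K, M}; ε-closure = {C, D, E, F, G, K, L, M}.
Read '2': C→∅, D→{K}, E→{E, M}, F→{F, G}, G→{E}, K→{G, K}, L→∅, M→{C}; union {C, E, F, G, K, M}; ε-closure = {C, D, E, F, G, K, L, M}.
Read '1': C→{E, G, L}, D→{C}, E→{C, K, L}, F→∅, G→∅, K→{F, G}, L→{C, M}, M→{C, E, M}; union {C, E, F, G, K, L, M}; ε-closure = {C, D, E, F, G, K, L, M}.
Read '1': C→{E, G, L}, D→{C}, E→{C, K, L}, F→∅, G→∅, K→{F, G}, L→{C, M}, M→{C, E, M}; union {C, E, F, G, K, L, M}; ε-closure = {C, D, E, F, G, K, L, M}.
That set has 8 states.

8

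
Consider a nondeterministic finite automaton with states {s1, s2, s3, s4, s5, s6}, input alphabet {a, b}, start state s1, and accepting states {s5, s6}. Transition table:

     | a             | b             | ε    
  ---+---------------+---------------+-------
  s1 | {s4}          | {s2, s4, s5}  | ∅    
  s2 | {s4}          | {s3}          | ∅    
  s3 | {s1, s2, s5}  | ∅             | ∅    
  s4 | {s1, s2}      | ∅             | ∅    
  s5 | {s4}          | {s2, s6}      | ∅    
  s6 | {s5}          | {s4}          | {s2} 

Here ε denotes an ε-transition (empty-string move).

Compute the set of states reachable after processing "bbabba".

{s1, s2, s4, s5}

Start in {s1}.
Read 'b': {s1} → {s2, s4, s5}.
Read 'b': {s2, s4, s5} → {s2, s3, s6}.
Read 'a': {s2, s3, s6} → {s1, s2, s4, s5}.
Read 'b': {s1, s2, s4, s5} → {s2, s3, s4, s5, s6}.
Read 'b': {s2, s3, s4, s5, s6} → {s2, s3, s4, s6}.
Read 'a': {s2, s3, s4, s6} → {s1, s2, s4, s5}.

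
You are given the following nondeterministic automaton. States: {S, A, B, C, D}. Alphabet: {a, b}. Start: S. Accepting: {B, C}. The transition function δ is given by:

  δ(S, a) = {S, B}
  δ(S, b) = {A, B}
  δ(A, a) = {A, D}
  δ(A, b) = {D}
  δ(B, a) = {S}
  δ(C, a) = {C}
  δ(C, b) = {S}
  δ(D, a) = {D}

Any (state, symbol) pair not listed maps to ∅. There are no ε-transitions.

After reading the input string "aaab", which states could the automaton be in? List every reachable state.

{A, B}

Start in {S}.
Read 'a': S→{S, B}; now {S, B}.
Read 'a': S→{S, B}, B→{S}; now {S, B}.
Read 'a': S→{S, B}, B→{S}; now {S, B}.
Read 'b': S→{A, B}, B→∅; now {A, B}.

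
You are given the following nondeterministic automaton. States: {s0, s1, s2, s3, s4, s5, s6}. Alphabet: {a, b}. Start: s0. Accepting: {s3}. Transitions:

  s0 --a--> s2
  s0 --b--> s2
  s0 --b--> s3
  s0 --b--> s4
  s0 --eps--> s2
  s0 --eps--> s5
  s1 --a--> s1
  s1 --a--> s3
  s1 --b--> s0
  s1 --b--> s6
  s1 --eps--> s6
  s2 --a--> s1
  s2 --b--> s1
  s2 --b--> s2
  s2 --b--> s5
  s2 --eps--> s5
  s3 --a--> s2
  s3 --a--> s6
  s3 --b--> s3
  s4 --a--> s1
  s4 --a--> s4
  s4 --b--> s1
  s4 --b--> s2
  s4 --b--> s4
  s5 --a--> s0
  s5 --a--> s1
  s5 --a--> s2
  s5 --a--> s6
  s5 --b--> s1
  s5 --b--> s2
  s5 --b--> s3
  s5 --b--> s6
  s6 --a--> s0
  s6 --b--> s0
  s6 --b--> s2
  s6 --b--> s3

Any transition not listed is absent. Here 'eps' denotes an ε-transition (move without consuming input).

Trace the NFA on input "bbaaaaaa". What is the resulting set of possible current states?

Start: ε-closure({s0}) = {s0, s2, s5}.
Read 'b': {s0, s2, s5} → {s1, s2, s3, s4, s5, s6}.
Read 'b': {s1, s2, s3, s4, s5, s6} → {s0, s1, s2, s3, s4, s5, s6}.
Read 'a': {s0, s1, s2, s3, s4, s5, s6} → {s0, s1, s2, s3, s4, s5, s6}.
Read 'a': {s0, s1, s2, s3, s4, s5, s6} → {s0, s1, s2, s3, s4, s5, s6}.
Read 'a': {s0, s1, s2, s3, s4, s5, s6} → {s0, s1, s2, s3, s4, s5, s6}.
Read 'a': {s0, s1, s2, s3, s4, s5, s6} → {s0, s1, s2, s3, s4, s5, s6}.
Read 'a': {s0, s1, s2, s3, s4, s5, s6} → {s0, s1, s2, s3, s4, s5, s6}.
Read 'a': {s0, s1, s2, s3, s4, s5, s6} → {s0, s1, s2, s3, s4, s5, s6}.

{s0, s1, s2, s3, s4, s5, s6}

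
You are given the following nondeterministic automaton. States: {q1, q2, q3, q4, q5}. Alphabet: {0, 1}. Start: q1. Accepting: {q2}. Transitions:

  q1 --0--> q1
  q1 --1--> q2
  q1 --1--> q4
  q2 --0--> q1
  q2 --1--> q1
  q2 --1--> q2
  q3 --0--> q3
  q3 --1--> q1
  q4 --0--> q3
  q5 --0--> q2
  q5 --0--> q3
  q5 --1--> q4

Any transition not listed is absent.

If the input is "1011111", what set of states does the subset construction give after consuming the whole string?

Start in {q1}.
Read '1': q1→{q2, q4}; now {q2, q4}.
Read '0': q2→{q1}, q4→{q3}; now {q1, q3}.
Read '1': q1→{q2, q4}, q3→{q1}; now {q1, q2, q4}.
Read '1': q1→{q2, q4}, q2→{q1, q2}, q4→∅; now {q1, q2, q4}.
Read '1': q1→{q2, q4}, q2→{q1, q2}, q4→∅; now {q1, q2, q4}.
Read '1': q1→{q2, q4}, q2→{q1, q2}, q4→∅; now {q1, q2, q4}.
Read '1': q1→{q2, q4}, q2→{q1, q2}, q4→∅; now {q1, q2, q4}.

{q1, q2, q4}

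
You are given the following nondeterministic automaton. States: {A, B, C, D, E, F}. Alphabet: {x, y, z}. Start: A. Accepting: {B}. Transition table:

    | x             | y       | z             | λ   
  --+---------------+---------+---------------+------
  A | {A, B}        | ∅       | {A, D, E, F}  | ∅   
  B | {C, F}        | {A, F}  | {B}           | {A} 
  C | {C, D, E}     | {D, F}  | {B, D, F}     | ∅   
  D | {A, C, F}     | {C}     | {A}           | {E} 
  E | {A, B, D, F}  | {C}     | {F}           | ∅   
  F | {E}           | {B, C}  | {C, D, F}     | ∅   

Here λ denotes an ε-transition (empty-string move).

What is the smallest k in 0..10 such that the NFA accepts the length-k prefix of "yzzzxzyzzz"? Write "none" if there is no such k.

none

Start in {A}.
Read 'y': A→∅; now ∅.
The set is empty and remains empty for the remaining 9 symbols.
No reachable set along the way intersects F.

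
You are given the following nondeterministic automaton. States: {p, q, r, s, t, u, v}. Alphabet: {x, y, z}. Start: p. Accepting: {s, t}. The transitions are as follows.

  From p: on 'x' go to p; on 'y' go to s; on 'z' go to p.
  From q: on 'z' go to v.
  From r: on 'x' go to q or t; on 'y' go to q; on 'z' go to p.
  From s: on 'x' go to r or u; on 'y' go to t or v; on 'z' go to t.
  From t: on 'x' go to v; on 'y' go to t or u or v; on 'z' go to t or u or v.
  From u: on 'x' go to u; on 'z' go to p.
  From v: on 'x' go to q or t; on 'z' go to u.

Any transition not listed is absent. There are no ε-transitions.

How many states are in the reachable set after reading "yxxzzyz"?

Start in {p}.
Read 'y': p→{s}; now {s}.
Read 'x': s→{r, u}; now {r, u}.
Read 'x': r→{q, t}, u→{u}; now {q, t, u}.
Read 'z': q→{v}, t→{t, u, v}, u→{p}; now {p, t, u, v}.
Read 'z': p→{p}, t→{t, u, v}, u→{p}, v→{u}; now {p, t, u, v}.
Read 'y': p→{s}, t→{t, u, v}, u→∅, v→∅; now {s, t, u, v}.
Read 'z': s→{t}, t→{t, u, v}, u→{p}, v→{u}; now {p, t, u, v}.
That set has 4 states.

4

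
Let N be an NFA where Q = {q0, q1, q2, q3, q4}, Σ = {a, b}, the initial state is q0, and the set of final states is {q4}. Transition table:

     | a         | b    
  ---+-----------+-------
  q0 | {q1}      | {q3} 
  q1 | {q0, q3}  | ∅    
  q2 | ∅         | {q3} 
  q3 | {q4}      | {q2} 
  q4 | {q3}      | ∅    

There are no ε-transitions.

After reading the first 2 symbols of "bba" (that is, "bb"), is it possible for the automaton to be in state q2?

Start in {q0}.
Read 'b': q0→{q3}; now {q3}.
Read 'b': q3→{q2}; now {q2}.
State q2 is in {q2}.

Yes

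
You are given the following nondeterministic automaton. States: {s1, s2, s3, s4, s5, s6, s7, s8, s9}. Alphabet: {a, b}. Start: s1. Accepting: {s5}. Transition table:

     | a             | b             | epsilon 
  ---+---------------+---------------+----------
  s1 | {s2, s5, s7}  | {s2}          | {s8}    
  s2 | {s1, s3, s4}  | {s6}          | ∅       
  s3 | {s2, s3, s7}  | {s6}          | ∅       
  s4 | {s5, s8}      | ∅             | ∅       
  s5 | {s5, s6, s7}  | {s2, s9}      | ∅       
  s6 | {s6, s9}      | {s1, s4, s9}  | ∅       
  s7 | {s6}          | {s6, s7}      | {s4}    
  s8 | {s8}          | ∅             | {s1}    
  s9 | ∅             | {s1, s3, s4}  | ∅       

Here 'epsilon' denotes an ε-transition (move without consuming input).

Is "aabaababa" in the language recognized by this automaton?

Yes

Start: ε-closure({s1}) = {s1, s8}.
Read 'a': s1→{s2, s5, s7}, s8→{s8}; union {s2, s5, s7, s8}; ε-closure = {s1, s2, s4, s5, s7, s8}.
Read 'a': s1→{s2, s5, s7}, s2→{s1, s3, s4}, s4→{s5, s8}, s5→{s5, s6, s7}, s7→{s6}, s8→{s8}; now {s1, s2, s3, s4, s5, s6, s7, s8}.
Read 'b': s1→{s2}, s2→{s6}, s3→{s6}, s4→∅, s5→{s2, s9}, s6→{s1, s4, s9}, s7→{s6, s7}, s8→∅; union {s1, s2, s4, s6, s7, s9}; ε-closure = {s1, s2, s4, s6, s7, s8, s9}.
Read 'a': s1→{s2, s5, s7}, s2→{s1, s3, s4}, s4→{s5, s8}, s6→{s6, s9}, s7→{s6}, s8→{s8}, s9→∅; now {s1, s2, s3, s4, s5, s6, s7, s8, s9}.
Read 'a': s1→{s2, s5, s7}, s2→{s1, s3, s4}, s3→{s2, s3, s7}, s4→{s5, s8}, s5→{s5, s6, s7}, s6→{s6, s9}, s7→{s6}, s8→{s8}, s9→∅; now {s1, s2, s3, s4, s5, s6, s7, s8, s9}.
Read 'b': s1→{s2}, s2→{s6}, s3→{s6}, s4→∅, s5→{s2, s9}, s6→{s1, s4, s9}, s7→{s6, s7}, s8→∅, s9→{s1, s3, s4}; union {s1, s2, s3, s4, s6, s7, s9}; ε-closure = {s1, s2, s3, s4, s6, s7, s8, s9}.
Read 'a': s1→{s2, s5, s7}, s2→{s1, s3, s4}, s3→{s2, s3, s7}, s4→{s5, s8}, s6→{s6, s9}, s7→{s6}, s8→{s8}, s9→∅; now {s1, s2, s3, s4, s5, s6, s7, s8, s9}.
Read 'b': s1→{s2}, s2→{s6}, s3→{s6}, s4→∅, s5→{s2, s9}, s6→{s1, s4, s9}, s7→{s6, s7}, s8→∅, s9→{s1, s3, s4}; union {s1, s2, s3, s4, s6, s7, s9}; ε-closure = {s1, s2, s3, s4, s6, s7, s8, s9}.
Read 'a': s1→{s2, s5, s7}, s2→{s1, s3, s4}, s3→{s2, s3, s7}, s4→{s5, s8}, s6→{s6, s9}, s7→{s6}, s8→{s8}, s9→∅; now {s1, s2, s3, s4, s5, s6, s7, s8, s9}.
The final set {s1, s2, s3, s4, s5, s6, s7, s8, s9} contains the accepting state s5.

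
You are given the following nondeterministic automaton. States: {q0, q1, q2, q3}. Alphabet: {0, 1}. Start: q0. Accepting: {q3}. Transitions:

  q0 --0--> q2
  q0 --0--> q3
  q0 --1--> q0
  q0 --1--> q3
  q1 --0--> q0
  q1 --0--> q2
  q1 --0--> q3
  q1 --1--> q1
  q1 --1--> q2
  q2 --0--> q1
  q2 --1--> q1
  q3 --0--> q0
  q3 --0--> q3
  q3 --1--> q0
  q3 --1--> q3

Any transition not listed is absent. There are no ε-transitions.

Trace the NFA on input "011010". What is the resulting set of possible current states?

Start in {q0}.
Read '0': q0→{q2, q3}; now {q2, q3}.
Read '1': q2→{q1}, q3→{q0, q3}; now {q0, q1, q3}.
Read '1': q0→{q0, q3}, q1→{q1, q2}, q3→{q0, q3}; now {q0, q1, q2, q3}.
Read '0': q0→{q2, q3}, q1→{q0, q2, q3}, q2→{q1}, q3→{q0, q3}; now {q0, q1, q2, q3}.
Read '1': q0→{q0, q3}, q1→{q1, q2}, q2→{q1}, q3→{q0, q3}; now {q0, q1, q2, q3}.
Read '0': q0→{q2, q3}, q1→{q0, q2, q3}, q2→{q1}, q3→{q0, q3}; now {q0, q1, q2, q3}.

{q0, q1, q2, q3}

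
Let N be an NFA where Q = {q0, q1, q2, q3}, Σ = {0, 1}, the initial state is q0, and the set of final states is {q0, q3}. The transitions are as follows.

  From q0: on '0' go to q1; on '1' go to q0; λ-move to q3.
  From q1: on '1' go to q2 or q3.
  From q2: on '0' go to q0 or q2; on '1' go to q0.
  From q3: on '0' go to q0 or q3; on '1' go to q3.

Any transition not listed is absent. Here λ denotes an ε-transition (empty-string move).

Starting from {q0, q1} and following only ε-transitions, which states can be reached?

Begin with {q0, q1}.
ε-move q0 → q3; add q3.

{q0, q1, q3}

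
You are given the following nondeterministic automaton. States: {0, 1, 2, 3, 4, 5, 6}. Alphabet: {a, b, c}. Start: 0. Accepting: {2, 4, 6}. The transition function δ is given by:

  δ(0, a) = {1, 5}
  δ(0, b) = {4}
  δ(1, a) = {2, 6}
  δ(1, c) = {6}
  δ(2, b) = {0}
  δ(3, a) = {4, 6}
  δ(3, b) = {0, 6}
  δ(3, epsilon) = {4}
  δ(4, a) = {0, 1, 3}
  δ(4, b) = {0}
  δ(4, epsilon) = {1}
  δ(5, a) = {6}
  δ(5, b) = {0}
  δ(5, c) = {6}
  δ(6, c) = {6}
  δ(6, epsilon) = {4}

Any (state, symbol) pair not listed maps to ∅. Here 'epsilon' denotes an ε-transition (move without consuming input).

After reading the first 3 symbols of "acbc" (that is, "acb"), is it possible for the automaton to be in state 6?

Start in {0}.
Read 'a': 0→{1, 5}; now {1, 5}.
Read 'c': 1→{6}, 5→{6}; union {6}; ε-closure = {1, 4, 6}.
Read 'b': 1→∅, 4→{0}, 6→∅; now {0}.
State 6 is not in {0}.

No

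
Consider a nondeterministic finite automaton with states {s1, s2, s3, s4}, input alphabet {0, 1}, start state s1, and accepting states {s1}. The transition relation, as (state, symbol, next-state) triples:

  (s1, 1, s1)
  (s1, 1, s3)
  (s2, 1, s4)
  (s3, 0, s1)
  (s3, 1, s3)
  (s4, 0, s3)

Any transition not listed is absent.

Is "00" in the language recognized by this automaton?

No

Start in {s1}.
Read '0': s1→∅; now ∅.
The set is empty and remains empty for the remaining 1 symbol.
The final set ∅ contains no accepting state.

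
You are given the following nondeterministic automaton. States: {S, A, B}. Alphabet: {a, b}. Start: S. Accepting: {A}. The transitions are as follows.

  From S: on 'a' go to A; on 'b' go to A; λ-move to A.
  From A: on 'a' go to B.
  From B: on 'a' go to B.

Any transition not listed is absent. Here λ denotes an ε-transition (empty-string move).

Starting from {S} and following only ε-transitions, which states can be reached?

{S, A}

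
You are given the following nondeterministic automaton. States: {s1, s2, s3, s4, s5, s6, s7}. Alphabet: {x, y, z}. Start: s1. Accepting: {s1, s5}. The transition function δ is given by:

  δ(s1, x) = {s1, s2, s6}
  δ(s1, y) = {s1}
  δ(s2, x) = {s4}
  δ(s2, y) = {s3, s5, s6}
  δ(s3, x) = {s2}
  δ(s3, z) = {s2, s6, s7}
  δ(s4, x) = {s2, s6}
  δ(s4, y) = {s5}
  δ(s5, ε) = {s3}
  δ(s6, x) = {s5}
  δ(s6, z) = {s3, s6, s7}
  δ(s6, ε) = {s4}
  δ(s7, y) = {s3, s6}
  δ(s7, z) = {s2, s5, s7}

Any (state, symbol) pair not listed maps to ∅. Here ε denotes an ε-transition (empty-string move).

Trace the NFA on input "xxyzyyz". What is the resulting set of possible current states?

{s2, s4, s6, s7}

Start in {s1}.
Read 'x': s1→{s1, s2, s6}; union {s1, s2, s6}; ε-closure = {s1, s2, s4, s6}.
Read 'x': s1→{s1, s2, s6}, s2→{s4}, s4→{s2, s6}, s6→{s5}; union {s1, s2, s4, s5, s6}; ε-closure = {s1, s2, s3, s4, s5, s6}.
Read 'y': s1→{s1}, s2→{s3, s5, s6}, s3→∅, s4→{s5}, s5→∅, s6→∅; union {s1, s3, s5, s6}; ε-closure = {s1, s3, s4, s5, s6}.
Read 'z': s1→∅, s3→{s2, s6, s7}, s4→∅, s5→∅, s6→{s3, s6, s7}; union {s2, s3, s6, s7}; ε-closure = {s2, s3, s4, s6, s7}.
Read 'y': s2→{s3, s5, s6}, s3→∅, s4→{s5}, s6→∅, s7→{s3, s6}; union {s3, s5, s6}; ε-closure = {s3, s4, s5, s6}.
Read 'y': s3→∅, s4→{s5}, s5→∅, s6→∅; union {s5}; ε-closure = {s3, s5}.
Read 'z': s3→{s2, s6, s7}, s5→∅; union {s2, s6, s7}; ε-closure = {s2, s4, s6, s7}.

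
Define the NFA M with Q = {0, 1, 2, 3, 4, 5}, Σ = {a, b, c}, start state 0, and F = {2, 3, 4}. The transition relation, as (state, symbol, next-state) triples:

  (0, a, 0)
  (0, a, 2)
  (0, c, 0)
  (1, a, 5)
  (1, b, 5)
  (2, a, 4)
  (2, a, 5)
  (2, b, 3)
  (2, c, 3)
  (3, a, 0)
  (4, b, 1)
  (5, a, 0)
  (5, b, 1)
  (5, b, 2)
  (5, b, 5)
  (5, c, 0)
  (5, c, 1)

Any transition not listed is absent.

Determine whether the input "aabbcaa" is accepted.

Yes

Start in {0}.
Read 'a': {0} → {0, 2}.
Read 'a': {0, 2} → {0, 2, 4, 5}.
Read 'b': {0, 2, 4, 5} → {1, 2, 3, 5}.
Read 'b': {1, 2, 3, 5} → {1, 2, 3, 5}.
Read 'c': {1, 2, 3, 5} → {0, 1, 3}.
Read 'a': {0, 1, 3} → {0, 2, 5}.
Read 'a': {0, 2, 5} → {0, 2, 4, 5}.
The final set {0, 2, 4, 5} contains the accepting states 2, 4.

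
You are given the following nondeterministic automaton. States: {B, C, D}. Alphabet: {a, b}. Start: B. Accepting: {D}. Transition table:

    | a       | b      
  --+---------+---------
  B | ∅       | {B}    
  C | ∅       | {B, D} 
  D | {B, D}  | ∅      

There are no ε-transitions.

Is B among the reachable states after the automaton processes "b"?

Start in {B}.
Read 'b': B→{B}; now {B}.
State B is in {B}.

Yes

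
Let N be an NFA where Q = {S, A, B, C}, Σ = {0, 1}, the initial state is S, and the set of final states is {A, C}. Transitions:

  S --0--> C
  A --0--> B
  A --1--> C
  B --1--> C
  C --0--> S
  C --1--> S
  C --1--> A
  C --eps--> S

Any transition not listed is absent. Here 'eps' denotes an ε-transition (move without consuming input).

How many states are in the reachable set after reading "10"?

Start in {S}.
Read '1': {S} → ∅.
The set is empty and remains empty for the remaining 1 symbol.
That set has 0 states.

0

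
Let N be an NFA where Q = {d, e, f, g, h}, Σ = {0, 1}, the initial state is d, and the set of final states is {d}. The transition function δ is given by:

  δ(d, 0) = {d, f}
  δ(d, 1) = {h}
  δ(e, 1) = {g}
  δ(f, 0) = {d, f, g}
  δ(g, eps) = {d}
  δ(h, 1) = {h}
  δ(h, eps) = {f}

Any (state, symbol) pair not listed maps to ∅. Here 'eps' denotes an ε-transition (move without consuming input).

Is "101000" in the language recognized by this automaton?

Yes

Start in {d}.
Read '1': {d} → {f, h}.
Read '0': {f, h} → {d, f, g}.
Read '1': {d, f, g} → {f, h}.
Read '0': {f, h} → {d, f, g}.
Read '0': {d, f, g} → {d, f, g}.
Read '0': {d, f, g} → {d, f, g}.
The final set {d, f, g} contains the accepting state d.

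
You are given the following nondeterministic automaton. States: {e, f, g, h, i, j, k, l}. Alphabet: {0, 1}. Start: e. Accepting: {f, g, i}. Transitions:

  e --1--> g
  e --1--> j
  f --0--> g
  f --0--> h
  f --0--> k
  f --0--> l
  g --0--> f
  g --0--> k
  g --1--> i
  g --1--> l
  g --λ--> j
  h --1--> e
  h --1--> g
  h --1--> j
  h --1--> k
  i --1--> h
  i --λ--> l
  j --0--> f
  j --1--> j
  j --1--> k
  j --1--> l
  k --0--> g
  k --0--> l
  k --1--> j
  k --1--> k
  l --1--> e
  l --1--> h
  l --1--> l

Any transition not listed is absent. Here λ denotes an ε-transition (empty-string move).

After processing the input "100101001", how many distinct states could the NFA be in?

Start in {e}.
Read '1': e→{g, j}; now {g, j}.
Read '0': g→{f, k}, j→{f}; now {f, k}.
Read '0': f→{g, h, k, l}, k→{g, l}; union {g, h, k, l}; ε-closure = {g, h, j, k, l}.
Read '1': g→{i, l}, h→{e, g, j, k}, j→{j, k, l}, k→{j, k}, l→{e, h, l}; now {e, g, h, i, j, k, l}.
Read '0': e→∅, g→{f, k}, h→∅, i→∅, j→{f}, k→{g, l}, l→∅; union {f, g, k, l}; ε-closure = {f, g, j, k, l}.
Read '1': f→∅, g→{i, l}, j→{j, k, l}, k→{j, k}, l→{e, h, l}; now {e, h, i, j, k, l}.
Read '0': e→∅, h→∅, i→∅, j→{f}, k→{g, l}, l→∅; union {f, g, l}; ε-closure = {f, g, j, l}.
Read '0': f→{g, h, k, l}, g→{f, k}, j→{f}, l→∅; union {f, g, h, k, l}; ε-closure = {f, g, h, j, k, l}.
Read '1': f→∅, g→{i, l}, h→{e, g, j, k}, j→{j, k, l}, k→{j, k}, l→{e, h, l}; now {e, g, h, i, j, k, l}.
That set has 7 states.

7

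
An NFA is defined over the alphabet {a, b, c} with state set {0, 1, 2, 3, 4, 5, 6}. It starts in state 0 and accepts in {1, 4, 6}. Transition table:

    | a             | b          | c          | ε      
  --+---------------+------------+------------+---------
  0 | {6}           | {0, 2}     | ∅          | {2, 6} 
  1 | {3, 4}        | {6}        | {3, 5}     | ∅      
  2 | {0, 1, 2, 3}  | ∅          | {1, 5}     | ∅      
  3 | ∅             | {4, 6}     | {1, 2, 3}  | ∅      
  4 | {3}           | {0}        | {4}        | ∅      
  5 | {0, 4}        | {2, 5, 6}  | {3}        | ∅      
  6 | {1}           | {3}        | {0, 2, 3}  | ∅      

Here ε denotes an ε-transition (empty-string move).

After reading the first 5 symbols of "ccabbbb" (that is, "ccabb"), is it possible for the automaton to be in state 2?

Start: ε-closure({0}) = {0, 2, 6}.
Read 'c': 0→∅, 2→{1, 5}, 6→{0, 2, 3}; union {0, 1, 2, 3, 5}; ε-closure = {0, 1, 2, 3, 5, 6}.
Read 'c': 0→∅, 1→{3, 5}, 2→{1, 5}, 3→{1, 2, 3}, 5→{3}, 6→{0, 2, 3}; union {0, 1, 2, 3, 5}; ε-closure = {0, 1, 2, 3, 5, 6}.
Read 'a': 0→{6}, 1→{3, 4}, 2→{0, 1, 2, 3}, 3→∅, 5→{0, 4}, 6→{1}; now {0, 1, 2, 3, 4, 6}.
Read 'b': 0→{0, 2}, 1→{6}, 2→∅, 3→{4, 6}, 4→{0}, 6→{3}; now {0, 2, 3, 4, 6}.
Read 'b': 0→{0, 2}, 2→∅, 3→{4, 6}, 4→{0}, 6→{3}; now {0, 2, 3, 4, 6}.
State 2 is in {0, 2, 3, 4, 6}.

Yes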